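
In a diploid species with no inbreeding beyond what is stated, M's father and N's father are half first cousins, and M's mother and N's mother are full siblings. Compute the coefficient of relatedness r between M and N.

0.140625

Independent pedigree routes through distinct common ancestors add.
M and N are related in two ways: half second cousins through their fathers (r = 1/64) and first cousins through their mothers (r = 1/8).
r = 1/64 + 1/8 = 9/64 = 0.140625.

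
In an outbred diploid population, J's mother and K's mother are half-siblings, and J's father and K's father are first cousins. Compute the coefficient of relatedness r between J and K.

Relatedness sums over independent paths through distinct common ancestors.
J and K are related in two ways: half first cousins through their mothers (r = 1/16) and second cousins through their fathers (r = 1/32).
r = 1/16 + 1/32 = 3/32 = 0.09375.

0.09375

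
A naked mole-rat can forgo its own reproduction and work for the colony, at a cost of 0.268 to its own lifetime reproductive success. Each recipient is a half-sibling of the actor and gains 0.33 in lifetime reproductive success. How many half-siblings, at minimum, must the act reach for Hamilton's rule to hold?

4

r to a half-sibling = 0.25 (half-sibs share one parent — one path of length 2: r = (1/2)^2 = 1/4).
Hamilton's rule: n·r·B > C  ⇒  n > C/(r·B) = 0.268/(0.25·0.33) = 3.248.
The smallest integer exceeding 3.248 is 4.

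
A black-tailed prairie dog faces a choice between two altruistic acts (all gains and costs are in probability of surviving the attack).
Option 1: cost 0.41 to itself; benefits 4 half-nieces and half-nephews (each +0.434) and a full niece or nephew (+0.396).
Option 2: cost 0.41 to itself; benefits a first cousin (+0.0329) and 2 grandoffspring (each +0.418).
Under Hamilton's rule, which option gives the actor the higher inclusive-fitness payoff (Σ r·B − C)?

Option 1: r to a half-niece or half-nephew = 0.125.
Option 1: r to a full niece or nephew = 0.25.
Option 1: Σ r·B − C = (4·0.125·0.434 + 1·0.25·0.396) − 0.41 = -0.094.
Option 2: r to a first cousin = 0.125.
Option 2: r to a grandoffspring = 0.25.
Option 2: Σ r·B − C = (1·0.125·0.0329 + 2·0.25·0.418) − 0.41 = -0.1968875.
Option 1 has the higher net inclusive-fitness payoff.

Option 1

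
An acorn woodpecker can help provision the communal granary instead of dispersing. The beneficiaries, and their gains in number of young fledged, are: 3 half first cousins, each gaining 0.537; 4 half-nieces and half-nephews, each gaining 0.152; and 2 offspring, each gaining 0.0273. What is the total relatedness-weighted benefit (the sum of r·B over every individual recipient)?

r to a half first cousin = 0.0625 (half first cousins share one grandparent — one path of length 4: r = (1/2)^4 = 1/16).
r to a half-niece or half-nephew = 0.125 (half-aunt/uncle↔niece/nephew: one path of length 3: r = (1/2)^3 = 1/8).
r to an offspring = 0.5 (one parent–offspring link: r = (1/2)^1 = 1/2).
Summing one r·B term per recipient: 3·0.0625·0.537 + 4·0.125·0.152 + 2·0.5·0.0273 = 0.2039875.

0.2039875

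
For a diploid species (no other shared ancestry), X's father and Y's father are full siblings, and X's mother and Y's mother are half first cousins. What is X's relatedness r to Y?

With two independent routes of shared ancestry, r is the sum of the two contributions.
X and Y are related in two ways: first cousins through their fathers (r = 1/8) and half second cousins through their mothers (r = 1/64).
r = 1/8 + 1/64 = 0.140625.

0.140625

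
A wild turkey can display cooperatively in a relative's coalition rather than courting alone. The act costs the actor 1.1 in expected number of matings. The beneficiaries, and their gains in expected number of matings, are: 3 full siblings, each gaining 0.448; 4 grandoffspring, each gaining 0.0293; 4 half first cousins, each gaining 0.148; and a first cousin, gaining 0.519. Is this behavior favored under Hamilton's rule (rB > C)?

Hamilton's rule: the trait is favored when the sum of r·B over every recipient exceeds the actor's cost C.
r to a full sibling = 1/2 (full sibs share both parents — two paths of length 2: r = 2·(1/2)^2 = 1/2).
r to a grandoffspring = 0.25 (two parent–offspring links: r = (1/2)^2 = 1/4).
r to a half first cousin = 0.0625 (half first cousins share one grandparent — one path of length 4: r = (1/2)^4 = 1/16).
r to a first cousin = 1/8 (first cousins share one grandparent pair — two paths of length 4: r = 2·(1/2)^4 = 1/8).
Summing one r·B term per recipient: 3·0.5·0.448 + 4·0.25·0.0293 + 4·0.0625·0.148 + 1·0.125·0.519 = 0.803175.
0.803175 < 1.1: the indirect benefit is less than the cost.

No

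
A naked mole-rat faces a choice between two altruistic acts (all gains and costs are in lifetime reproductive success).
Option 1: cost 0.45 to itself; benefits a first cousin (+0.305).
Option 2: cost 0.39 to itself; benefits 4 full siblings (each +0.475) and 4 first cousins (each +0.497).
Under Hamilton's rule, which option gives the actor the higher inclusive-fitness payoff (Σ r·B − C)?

Option 2

Option 1: r to a first cousin = 0.125.
Option 1: Σ r·B − C = (1·0.125·0.305) − 0.45 = -0.411875.
Option 2: r to a full sibling = 0.5.
Option 2: r to a first cousin = 0.125.
Option 2: Σ r·B − C = (4·0.5·0.475 + 4·0.125·0.497) − 0.39 = 0.8085.
Option 2 has the higher net inclusive-fitness payoff.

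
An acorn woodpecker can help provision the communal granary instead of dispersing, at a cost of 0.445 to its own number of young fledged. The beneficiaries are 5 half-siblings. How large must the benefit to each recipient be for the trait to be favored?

0.356

r to a half-sibling = 0.25 (half-sibs share one parent — one path of length 2: r = (1/2)^2 = 1/4).
Hamilton's rule with n recipients of equal r: n·r·B > C, so B > C/(n·r) = 0.445/(5·0.25) = 0.356.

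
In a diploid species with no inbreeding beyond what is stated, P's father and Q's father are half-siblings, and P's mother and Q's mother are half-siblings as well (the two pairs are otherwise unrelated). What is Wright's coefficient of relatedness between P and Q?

Relatedness sums over independent paths through distinct common ancestors.
P and Q are related in two ways: half first cousins through their fathers (r = 1/16) and half first cousins through their mothers (r = 1/16).
r = 1/16 + 1/16 = 1/8 = 0.125.

0.125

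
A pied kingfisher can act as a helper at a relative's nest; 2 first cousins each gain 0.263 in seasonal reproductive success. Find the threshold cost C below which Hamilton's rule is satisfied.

0.06575

r to a first cousin = 1/8 (first cousins share one grandparent pair — two paths of length 4: r = 2·(1/2)^4 = 1/8).
Hamilton's rule: n·r·B > C, so the trait is favored while C < n·r·B = 2·0.125·0.263 = 0.06575.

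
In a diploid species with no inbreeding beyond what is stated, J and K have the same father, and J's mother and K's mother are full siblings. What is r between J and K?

With two independent routes of shared ancestry, r is the sum of the two contributions.
J and K are related in two ways: half-sibs through their shared father (r = 1/4) and first cousins through their mothers (r = 1/8).
r = 1/4 + 1/8 = 3/8 = 0.375.

0.375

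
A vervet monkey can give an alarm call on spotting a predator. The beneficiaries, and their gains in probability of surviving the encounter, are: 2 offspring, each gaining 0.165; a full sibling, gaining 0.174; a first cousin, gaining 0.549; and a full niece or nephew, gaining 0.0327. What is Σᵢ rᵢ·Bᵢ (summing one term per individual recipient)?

r to an offspring = 0.5 (one parent–offspring link: r = (1/2)^1 = 1/2).
r to a full sibling = 0.5 (full sibs share both parents — two paths of length 2: r = 2·(1/2)^2 = 1/2).
r to a first cousin = 1/8 (first cousins share one grandparent pair — two paths of length 4: r = 2·(1/2)^4 = 1/8).
r to a full niece or nephew = 0.25 (full aunt/uncle↔niece/nephew: two paths of length 3 through the shared grandparent pair: r = 2·(1/2)^3 = 1/4).
Summing one r·B term per recipient: 2·0.5·0.165 + 1·0.5·0.174 + 1·0.125·0.549 + 1·0.25·0.0327 = 0.3288.

0.3288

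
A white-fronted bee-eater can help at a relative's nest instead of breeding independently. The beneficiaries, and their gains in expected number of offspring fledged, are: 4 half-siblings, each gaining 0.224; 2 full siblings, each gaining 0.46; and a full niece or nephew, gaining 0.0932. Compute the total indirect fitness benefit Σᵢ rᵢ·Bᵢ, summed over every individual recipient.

0.7073

r to a half-sibling = 1/4 (half-sibs share one parent — one path of length 2: r = (1/2)^2 = 1/4).
r to a full sibling = 1/2 (full sibs share both parents — two paths of length 2: r = 2·(1/2)^2 = 1/2).
r to a full niece or nephew = 1/4 (full aunt/uncle↔niece/nephew: two paths of length 3 through the shared grandparent pair: r = 2·(1/2)^3 = 1/4).
Summing one r·B term per recipient: 4·0.25·0.224 + 2·0.5·0.46 + 1·0.25·0.0932 = 0.7073.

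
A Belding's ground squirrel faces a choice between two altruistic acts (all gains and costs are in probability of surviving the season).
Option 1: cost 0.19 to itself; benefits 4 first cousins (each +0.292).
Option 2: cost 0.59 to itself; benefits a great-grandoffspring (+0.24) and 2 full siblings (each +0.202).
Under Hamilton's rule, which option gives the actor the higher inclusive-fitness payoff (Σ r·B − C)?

Option 1: r to a first cousin = 0.125.
Option 1: Σ r·B − C = (4·0.125·0.292) − 0.19 = -0.044.
Option 2: r to a great-grandoffspring = 0.125.
Option 2: r to a full sibling = 0.5.
Option 2: Σ r·B − C = (1·0.125·0.24 + 2·0.5·0.202) − 0.59 = -0.358.
Option 1 has the higher net inclusive-fitness payoff.

Option 1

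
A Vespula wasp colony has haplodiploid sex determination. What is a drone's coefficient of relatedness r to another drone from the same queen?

0.5

Haploid brothers each carry a random half of the queen's diploid genome, so on average they share half: r = 1/2.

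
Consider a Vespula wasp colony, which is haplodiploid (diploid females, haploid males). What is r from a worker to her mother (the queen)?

0.5

One meiotic link between diploid queen and diploid daughter: r = 1/2.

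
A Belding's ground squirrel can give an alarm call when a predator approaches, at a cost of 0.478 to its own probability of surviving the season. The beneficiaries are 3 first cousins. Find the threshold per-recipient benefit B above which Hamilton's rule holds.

1.2747

r to a first cousin = 1/8 (first cousins share one grandparent pair — two paths of length 4: r = 2·(1/2)^4 = 1/8).
Hamilton's rule with n recipients of equal r: n·r·B > C, so B > C/(n·r) = 0.478/(3·0.125) = 1.2747.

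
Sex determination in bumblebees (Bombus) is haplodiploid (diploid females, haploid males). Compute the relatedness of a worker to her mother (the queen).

One meiotic link between diploid queen and diploid daughter: r = 1/2.

0.5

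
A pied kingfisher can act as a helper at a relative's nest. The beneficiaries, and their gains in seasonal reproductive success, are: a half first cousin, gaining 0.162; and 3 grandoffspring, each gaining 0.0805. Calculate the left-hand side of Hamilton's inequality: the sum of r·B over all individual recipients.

r to a half first cousin = 0.0625 (half first cousins share one grandparent — one path of length 4: r = (1/2)^4 = 1/16).
r to a grandoffspring = 1/4 (two parent–offspring links: r = (1/2)^2 = 1/4).
Summing one r·B term per recipient: 1·0.0625·0.162 + 3·0.25·0.0805 = 0.0705.

0.0705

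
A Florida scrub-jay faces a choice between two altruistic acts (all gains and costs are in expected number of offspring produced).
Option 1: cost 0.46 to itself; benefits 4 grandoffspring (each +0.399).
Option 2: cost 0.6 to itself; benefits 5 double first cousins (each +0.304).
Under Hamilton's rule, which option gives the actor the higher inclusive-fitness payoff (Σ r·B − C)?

Option 1

Option 1: r to a grandoffspring = 0.25.
Option 1: Σ r·B − C = (4·0.25·0.399) − 0.46 = -0.061.
Option 2: r to a double first cousin = 0.25.
Option 2: Σ r·B − C = (5·0.25·0.304) − 0.6 = -0.22.
Option 1 has the higher net inclusive-fitness payoff.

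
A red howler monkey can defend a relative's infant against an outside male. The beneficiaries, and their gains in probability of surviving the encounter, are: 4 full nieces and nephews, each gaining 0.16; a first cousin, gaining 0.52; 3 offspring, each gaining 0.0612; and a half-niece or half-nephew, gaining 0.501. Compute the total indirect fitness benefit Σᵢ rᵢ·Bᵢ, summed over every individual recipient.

0.379425

r to a full niece or nephew = 1/4 (full aunt/uncle↔niece/nephew: two paths of length 3 through the shared grandparent pair: r = 2·(1/2)^3 = 1/4).
r to a first cousin = 0.125 (first cousins share one grandparent pair — two paths of length 4: r = 2·(1/2)^4 = 1/8).
r to an offspring = 0.5 (one parent–offspring link: r = (1/2)^1 = 1/2).
r to a half-niece or half-nephew = 1/8 (half-aunt/uncle↔niece/nephew: one path of length 3: r = (1/2)^3 = 1/8).
Summing one r·B term per recipient: 4·0.25·0.16 + 1·0.125·0.52 + 3·0.5·0.0612 + 1·0.125·0.501 = 0.379425.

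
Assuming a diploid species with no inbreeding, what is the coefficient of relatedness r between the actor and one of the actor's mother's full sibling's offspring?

0.125

Each parent–offspring link contributes a factor of 1/2, and independent paths through distinct common ancestors add.
First cousins share one grandparent pair — two paths of length 4: r = 2·(1/2)^4 = 1/8.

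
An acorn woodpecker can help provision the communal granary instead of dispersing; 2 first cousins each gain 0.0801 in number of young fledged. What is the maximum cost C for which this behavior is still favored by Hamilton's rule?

0.020025

r to a first cousin = 1/8 (first cousins share one grandparent pair — two paths of length 4: r = 2·(1/2)^4 = 1/8).
Hamilton's rule: n·r·B > C, so the trait is favored while C < n·r·B = 2·0.125·0.0801 = 0.020025.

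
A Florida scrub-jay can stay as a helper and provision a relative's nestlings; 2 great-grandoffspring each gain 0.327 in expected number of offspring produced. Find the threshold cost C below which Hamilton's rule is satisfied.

r to a great-grandoffspring = 1/8 (three parent–offspring links: r = (1/2)^3 = 1/8).
Hamilton's rule: n·r·B > C, so the trait is favored while C < n·r·B = 2·0.125·0.327 = 0.08175.

0.08175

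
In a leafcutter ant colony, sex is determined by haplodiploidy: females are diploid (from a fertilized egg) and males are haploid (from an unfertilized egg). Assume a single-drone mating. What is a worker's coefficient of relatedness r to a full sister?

Haplodiploid full sisters inherit their father's entire haploid genome identically (contributing 1/2) and on average half of their mother's contribution (1/2 · 1/2 = 1/4); r = 1/2 + 1/4 = 3/4.

0.75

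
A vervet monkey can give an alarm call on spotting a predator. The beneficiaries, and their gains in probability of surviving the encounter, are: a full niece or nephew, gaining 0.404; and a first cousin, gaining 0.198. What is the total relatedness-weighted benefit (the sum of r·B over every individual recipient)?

r to a full niece or nephew = 1/4 (full aunt/uncle↔niece/nephew: two paths of length 3 through the shared grandparent pair: r = 2·(1/2)^3 = 1/4).
r to a first cousin = 1/8 (first cousins share one grandparent pair — two paths of length 4: r = 2·(1/2)^4 = 1/8).
Summing one r·B term per recipient: 1·0.25·0.404 + 1·0.125·0.198 = 0.12575.

0.12575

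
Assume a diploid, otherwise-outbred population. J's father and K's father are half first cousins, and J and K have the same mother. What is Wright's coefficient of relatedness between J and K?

With two independent routes of shared ancestry, r is the sum of the two contributions.
J and K are related in two ways: half second cousins through their fathers (r = 1/64) and half-sibs through their shared mother (r = 1/4).
r = 1/64 + 1/4 = 0.265625.

0.265625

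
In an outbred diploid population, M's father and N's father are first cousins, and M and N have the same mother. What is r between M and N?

0.28125

Wright's path rule: contributions from independent ancestry routes add.
M and N are related in two ways: second cousins through their fathers (r = 1/32) and half-sibs through their shared mother (r = 1/4).
r = 1/32 + 1/4 = 9/32 = 0.28125.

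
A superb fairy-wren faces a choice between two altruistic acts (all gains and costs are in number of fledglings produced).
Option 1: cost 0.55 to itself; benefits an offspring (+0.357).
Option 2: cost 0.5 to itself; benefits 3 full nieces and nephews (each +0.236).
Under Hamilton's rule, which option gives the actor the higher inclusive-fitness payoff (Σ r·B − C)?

Option 2

Option 1: r to an offspring = 0.5.
Option 1: Σ r·B − C = (1·0.5·0.357) − 0.55 = -0.3715.
Option 2: r to a full niece or nephew = 0.25.
Option 2: Σ r·B − C = (3·0.25·0.236) − 0.5 = -0.323.
Option 2 has the higher net inclusive-fitness payoff.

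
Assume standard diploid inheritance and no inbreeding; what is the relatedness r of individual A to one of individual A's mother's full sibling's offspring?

0.125

Each parent–offspring link contributes a factor of 1/2, and independent paths through distinct common ancestors add.
First cousins share one grandparent pair — two paths of length 4: r = 2·(1/2)^4 = 1/8.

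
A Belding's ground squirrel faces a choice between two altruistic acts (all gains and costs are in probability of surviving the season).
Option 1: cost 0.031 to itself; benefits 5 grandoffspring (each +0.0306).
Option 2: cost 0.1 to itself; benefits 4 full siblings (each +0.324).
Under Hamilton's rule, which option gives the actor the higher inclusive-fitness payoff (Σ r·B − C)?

Option 1: r to a grandoffspring = 0.25.
Option 1: Σ r·B − C = (5·0.25·0.0306) − 0.031 = 0.00725.
Option 2: r to a full sibling = 0.5.
Option 2: Σ r·B − C = (4·0.5·0.324) − 0.1 = 0.548.
Option 2 has the higher net inclusive-fitness payoff.

Option 2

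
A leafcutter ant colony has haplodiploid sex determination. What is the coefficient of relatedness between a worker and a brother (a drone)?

Her haploid brother carries none of their father's genes and a random half of their mother's genome; that half matches the maternal half of her own genome with probability 1/2: r = 1/2 · 1/2 = 1/4.

0.25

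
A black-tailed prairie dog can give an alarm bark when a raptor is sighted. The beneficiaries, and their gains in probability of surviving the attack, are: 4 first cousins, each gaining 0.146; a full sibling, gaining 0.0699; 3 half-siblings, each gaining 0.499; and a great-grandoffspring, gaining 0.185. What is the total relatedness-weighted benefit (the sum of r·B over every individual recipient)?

0.505325

r to a first cousin = 1/8 (first cousins share one grandparent pair — two paths of length 4: r = 2·(1/2)^4 = 1/8).
r to a full sibling = 0.5 (full sibs share both parents — two paths of length 2: r = 2·(1/2)^2 = 1/2).
r to a half-sibling = 0.25 (half-sibs share one parent — one path of length 2: r = (1/2)^2 = 1/4).
r to a great-grandoffspring = 1/8 (three parent–offspring links: r = (1/2)^3 = 1/8).
Summing one r·B term per recipient: 4·0.125·0.146 + 1·0.5·0.0699 + 3·0.25·0.499 + 1·0.125·0.185 = 0.505325.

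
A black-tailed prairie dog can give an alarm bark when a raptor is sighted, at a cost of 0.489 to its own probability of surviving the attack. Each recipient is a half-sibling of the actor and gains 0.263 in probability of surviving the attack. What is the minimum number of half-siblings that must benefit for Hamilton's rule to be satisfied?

r to a half-sibling = 0.25 (half-sibs share one parent — one path of length 2: r = (1/2)^2 = 1/4).
Hamilton's rule: n·r·B > C  ⇒  n > C/(r·B) = 0.489/(0.25·0.263) = 7.437.
The smallest integer exceeding 7.437 is 8.

8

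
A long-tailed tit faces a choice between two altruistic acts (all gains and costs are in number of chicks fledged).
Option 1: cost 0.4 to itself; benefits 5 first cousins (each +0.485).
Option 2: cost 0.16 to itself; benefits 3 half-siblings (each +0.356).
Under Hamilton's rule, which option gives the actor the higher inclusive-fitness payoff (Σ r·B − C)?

Option 2

Option 1: r to a first cousin = 0.125.
Option 1: Σ r·B − C = (5·0.125·0.485) − 0.4 = -0.096875.
Option 2: r to a half-sibling = 0.25.
Option 2: Σ r·B − C = (3·0.25·0.356) − 0.16 = 0.107.
Option 2 has the higher net inclusive-fitness payoff.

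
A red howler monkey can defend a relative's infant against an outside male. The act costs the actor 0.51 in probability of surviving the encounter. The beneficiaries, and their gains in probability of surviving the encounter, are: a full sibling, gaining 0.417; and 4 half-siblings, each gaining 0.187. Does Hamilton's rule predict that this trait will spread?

Hamilton's rule: the trait is favored when the sum of r·B over every recipient exceeds the actor's cost C.
r to a full sibling = 1/2 (full sibs share both parents — two paths of length 2: r = 2·(1/2)^2 = 1/2).
r to a half-sibling = 0.25 (half-sibs share one parent — one path of length 2: r = (1/2)^2 = 1/4).
Summing one r·B term per recipient: 1·0.5·0.417 + 4·0.25·0.187 = 0.3955.
0.3955 < 0.51: the indirect benefit is less than the cost.

No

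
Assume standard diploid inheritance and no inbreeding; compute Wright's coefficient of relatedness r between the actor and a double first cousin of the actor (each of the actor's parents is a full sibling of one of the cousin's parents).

0.25

Each parent–offspring link contributes a factor of 1/2, and independent paths through distinct common ancestors add.
Double first cousins share both grandparent pairs — four paths of length 4: r = 4·(1/2)^4 = 1/4.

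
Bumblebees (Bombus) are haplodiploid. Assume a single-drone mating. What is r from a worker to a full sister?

0.75

Haplodiploid full sisters inherit their father's entire haploid genome identically (contributing 1/2) and on average half of their mother's contribution (1/2 · 1/2 = 1/4); r = 1/2 + 1/4 = 3/4.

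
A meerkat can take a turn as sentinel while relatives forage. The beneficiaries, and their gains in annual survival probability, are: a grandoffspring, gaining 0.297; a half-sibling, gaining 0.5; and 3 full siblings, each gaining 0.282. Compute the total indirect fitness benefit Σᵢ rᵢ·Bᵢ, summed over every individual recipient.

0.62225

r to a grandoffspring = 1/4 (two parent–offspring links: r = (1/2)^2 = 1/4).
r to a half-sibling = 1/4 (half-sibs share one parent — one path of length 2: r = (1/2)^2 = 1/4).
r to a full sibling = 1/2 (full sibs share both parents — two paths of length 2: r = 2·(1/2)^2 = 1/2).
Summing one r·B term per recipient: 1·0.25·0.297 + 1·0.25·0.5 + 3·0.5·0.282 = 0.62225.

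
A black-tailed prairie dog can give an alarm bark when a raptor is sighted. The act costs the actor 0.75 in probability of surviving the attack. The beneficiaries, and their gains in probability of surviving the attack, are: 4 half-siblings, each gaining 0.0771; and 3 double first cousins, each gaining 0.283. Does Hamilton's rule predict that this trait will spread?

No

Hamilton's rule: the trait is favored when the sum of r·B over every recipient exceeds the actor's cost C.
r to a half-sibling = 0.25 (half-sibs share one parent — one path of length 2: r = (1/2)^2 = 1/4).
r to a double first cousin = 0.25 (double first cousins share both grandparent pairs — four paths of length 4: r = 4·(1/2)^4 = 1/4).
Summing one r·B term per recipient: 4·0.25·0.0771 + 3·0.25·0.283 = 0.28935.
0.28935 < 0.75: the indirect benefit is less than the cost.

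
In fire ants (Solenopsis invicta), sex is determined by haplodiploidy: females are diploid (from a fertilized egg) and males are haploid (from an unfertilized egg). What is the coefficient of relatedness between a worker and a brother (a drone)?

0.25

Her haploid brother carries none of their father's genes and a random half of their mother's genome; that half matches the maternal half of her own genome with probability 1/2: r = 1/2 · 1/2 = 1/4.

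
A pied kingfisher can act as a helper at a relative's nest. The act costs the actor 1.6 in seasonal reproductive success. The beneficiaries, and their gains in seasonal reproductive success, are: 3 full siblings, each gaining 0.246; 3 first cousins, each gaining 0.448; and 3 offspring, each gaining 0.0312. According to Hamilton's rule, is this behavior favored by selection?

No

Hamilton's rule: the trait is favored when the sum of r·B over every recipient exceeds the actor's cost C.
r to a full sibling = 1/2 (full sibs share both parents — two paths of length 2: r = 2·(1/2)^2 = 1/2).
r to a first cousin = 1/8 (first cousins share one grandparent pair — two paths of length 4: r = 2·(1/2)^4 = 1/8).
r to an offspring = 0.5 (one parent–offspring link: r = (1/2)^1 = 1/2).
Summing one r·B term per recipient: 3·0.5·0.246 + 3·0.125·0.448 + 3·0.5·0.0312 = 0.5838.
0.5838 < 1.6: the indirect benefit is less than the cost.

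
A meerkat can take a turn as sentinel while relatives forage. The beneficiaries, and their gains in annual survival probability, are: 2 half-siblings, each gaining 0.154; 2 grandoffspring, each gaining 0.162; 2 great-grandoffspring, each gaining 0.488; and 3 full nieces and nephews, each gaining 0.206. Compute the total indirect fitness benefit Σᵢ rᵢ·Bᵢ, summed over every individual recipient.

0.4345

r to a half-sibling = 1/4 (half-sibs share one parent — one path of length 2: r = (1/2)^2 = 1/4).
r to a grandoffspring = 1/4 (two parent–offspring links: r = (1/2)^2 = 1/4).
r to a great-grandoffspring = 1/8 (three parent–offspring links: r = (1/2)^3 = 1/8).
r to a full niece or nephew = 0.25 (full aunt/uncle↔niece/nephew: two paths of length 3 through the shared grandparent pair: r = 2·(1/2)^3 = 1/4).
Summing one r·B term per recipient: 2·0.25·0.154 + 2·0.25·0.162 + 2·0.125·0.488 + 3·0.25·0.206 = 0.4345.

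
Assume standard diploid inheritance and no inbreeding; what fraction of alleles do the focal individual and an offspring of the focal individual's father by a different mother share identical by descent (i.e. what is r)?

0.25

Each parent–offspring link contributes a factor of 1/2, and independent paths through distinct common ancestors add.
Half-sibs share one parent — one path of length 2: r = (1/2)^2 = 1/4.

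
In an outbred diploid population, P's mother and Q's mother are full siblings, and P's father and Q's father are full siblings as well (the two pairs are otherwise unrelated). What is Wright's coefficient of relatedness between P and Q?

Relatedness sums over independent paths through distinct common ancestors.
P and Q are related in two ways: first cousins through their mothers (r = 1/8) and first cousins through their fathers (r = 1/8) — i.e. double first cousins.
r = 1/8 + 1/8 = 0.25.

0.25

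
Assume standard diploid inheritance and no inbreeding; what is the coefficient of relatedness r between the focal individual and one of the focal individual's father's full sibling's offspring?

0.125

Each parent–offspring link contributes a factor of 1/2, and independent paths through distinct common ancestors add.
First cousins share one grandparent pair — two paths of length 4: r = 2·(1/2)^4 = 1/8.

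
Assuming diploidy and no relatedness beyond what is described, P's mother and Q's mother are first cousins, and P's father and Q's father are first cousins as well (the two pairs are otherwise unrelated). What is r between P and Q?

Wright's path rule: contributions from independent ancestry routes add.
P and Q are related in two ways: second cousins through their mothers (r = 1/32) and second cousins through their fathers (r = 1/32).
r = 1/32 + 1/32 = 1/16 = 0.0625.

0.0625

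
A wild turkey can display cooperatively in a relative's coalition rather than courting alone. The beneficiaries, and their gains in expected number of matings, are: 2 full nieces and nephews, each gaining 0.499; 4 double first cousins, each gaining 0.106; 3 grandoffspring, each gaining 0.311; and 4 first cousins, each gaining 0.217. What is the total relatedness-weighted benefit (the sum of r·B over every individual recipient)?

r to a full niece or nephew = 1/4 (full aunt/uncle↔niece/nephew: two paths of length 3 through the shared grandparent pair: r = 2·(1/2)^3 = 1/4).
r to a double first cousin = 1/4 (double first cousins share both grandparent pairs — four paths of length 4: r = 4·(1/2)^4 = 1/4).
r to a grandoffspring = 0.25 (two parent–offspring links: r = (1/2)^2 = 1/4).
r to a first cousin = 1/8 (first cousins share one grandparent pair — two paths of length 4: r = 2·(1/2)^4 = 1/8).
Summing one r·B term per recipient: 2·0.25·0.499 + 4·0.25·0.106 + 3·0.25·0.311 + 4·0.125·0.217 = 0.69725.

0.69725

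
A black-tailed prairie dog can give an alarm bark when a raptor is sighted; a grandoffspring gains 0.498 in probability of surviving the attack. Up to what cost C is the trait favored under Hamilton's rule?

0.1245

r to a grandoffspring = 0.25 (two parent–offspring links: r = (1/2)^2 = 1/4).
Hamilton's rule: n·r·B > C, so the trait is favored while C < n·r·B = 1·0.25·0.498 = 0.1245.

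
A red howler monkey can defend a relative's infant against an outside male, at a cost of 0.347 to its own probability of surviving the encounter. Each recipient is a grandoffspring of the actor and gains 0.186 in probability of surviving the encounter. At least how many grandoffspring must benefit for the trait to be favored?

r to a grandoffspring = 0.25 (two parent–offspring links: r = (1/2)^2 = 1/4).
Hamilton's rule: n·r·B > C  ⇒  n > C/(r·B) = 0.347/(0.25·0.186) = 7.462.
The smallest integer exceeding 7.462 is 8.

8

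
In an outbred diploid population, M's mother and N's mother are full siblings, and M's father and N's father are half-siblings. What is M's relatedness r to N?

0.1875

Wright's path rule: contributions from independent ancestry routes add.
M and N are related in two ways: first cousins through their mothers (r = 1/8) and half first cousins through their fathers (r = 1/16).
r = 1/8 + 1/16 = 3/16 = 0.1875.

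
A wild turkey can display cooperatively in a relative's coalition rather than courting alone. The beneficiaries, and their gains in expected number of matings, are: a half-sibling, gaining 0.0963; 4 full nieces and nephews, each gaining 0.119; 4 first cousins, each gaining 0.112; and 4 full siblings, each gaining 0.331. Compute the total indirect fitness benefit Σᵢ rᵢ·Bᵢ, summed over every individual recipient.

r to a half-sibling = 1/4 (half-sibs share one parent — one path of length 2: r = (1/2)^2 = 1/4).
r to a full niece or nephew = 1/4 (full aunt/uncle↔niece/nephew: two paths of length 3 through the shared grandparent pair: r = 2·(1/2)^3 = 1/4).
r to a first cousin = 0.125 (first cousins share one grandparent pair — two paths of length 4: r = 2·(1/2)^4 = 1/8).
r to a full sibling = 1/2 (full sibs share both parents — two paths of length 2: r = 2·(1/2)^2 = 1/2).
Summing one r·B term per recipient: 1·0.25·0.0963 + 4·0.25·0.119 + 4·0.125·0.112 + 4·0.5·0.331 = 0.861075.

0.861075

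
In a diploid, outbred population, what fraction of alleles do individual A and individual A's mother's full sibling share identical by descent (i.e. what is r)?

0.25

Each parent–offspring link contributes a factor of 1/2, and independent paths through distinct common ancestors add.
Full aunt/uncle↔niece/nephew: two paths of length 3 through the shared grandparent pair: r = 2·(1/2)^3 = 1/4.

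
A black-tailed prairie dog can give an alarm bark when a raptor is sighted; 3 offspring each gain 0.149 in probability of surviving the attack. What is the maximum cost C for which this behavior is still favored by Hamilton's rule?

0.2235

r to an offspring = 0.5 (one parent–offspring link: r = (1/2)^1 = 1/2).
Hamilton's rule: n·r·B > C, so the trait is favored while C < n·r·B = 3·0.5·0.149 = 0.2235.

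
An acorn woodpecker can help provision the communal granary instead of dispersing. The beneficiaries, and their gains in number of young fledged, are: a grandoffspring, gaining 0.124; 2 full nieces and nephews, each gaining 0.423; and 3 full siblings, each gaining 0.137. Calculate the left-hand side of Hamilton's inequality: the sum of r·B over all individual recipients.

0.448

r to a grandoffspring = 0.25 (two parent–offspring links: r = (1/2)^2 = 1/4).
r to a full niece or nephew = 1/4 (full aunt/uncle↔niece/nephew: two paths of length 3 through the shared grandparent pair: r = 2·(1/2)^3 = 1/4).
r to a full sibling = 0.5 (full sibs share both parents — two paths of length 2: r = 2·(1/2)^2 = 1/2).
Summing one r·B term per recipient: 1·0.25·0.124 + 2·0.25·0.423 + 3·0.5·0.137 = 0.448.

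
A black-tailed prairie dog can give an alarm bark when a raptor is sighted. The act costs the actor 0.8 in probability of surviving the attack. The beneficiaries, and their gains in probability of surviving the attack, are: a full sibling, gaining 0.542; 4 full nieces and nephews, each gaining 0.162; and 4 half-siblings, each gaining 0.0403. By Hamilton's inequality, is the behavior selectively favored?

No

Hamilton's rule: the trait is favored when the sum of r·B over every recipient exceeds the actor's cost C.
r to a full sibling = 0.5 (full sibs share both parents — two paths of length 2: r = 2·(1/2)^2 = 1/2).
r to a full niece or nephew = 0.25 (full aunt/uncle↔niece/nephew: two paths of length 3 through the shared grandparent pair: r = 2·(1/2)^3 = 1/4).
r to a half-sibling = 1/4 (half-sibs share one parent — one path of length 2: r = (1/2)^2 = 1/4).
Summing one r·B term per recipient: 1·0.5·0.542 + 4·0.25·0.162 + 4·0.25·0.0403 = 0.4733.
0.4733 < 0.8: the indirect benefit is less than the cost.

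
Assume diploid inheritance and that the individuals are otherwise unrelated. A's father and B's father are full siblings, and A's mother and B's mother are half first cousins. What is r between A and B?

0.140625

Independent pedigree routes through distinct common ancestors add.
A and B are related in two ways: first cousins through their fathers (r = 1/8) and half second cousins through their mothers (r = 1/64).
r = 1/8 + 1/64 = 0.140625.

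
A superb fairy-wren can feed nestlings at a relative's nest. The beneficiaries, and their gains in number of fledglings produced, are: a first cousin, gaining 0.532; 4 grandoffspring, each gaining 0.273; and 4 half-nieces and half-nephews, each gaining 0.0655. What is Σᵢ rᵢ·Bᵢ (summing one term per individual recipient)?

r to a first cousin = 1/8 (first cousins share one grandparent pair — two paths of length 4: r = 2·(1/2)^4 = 1/8).
r to a grandoffspring = 0.25 (two parent–offspring links: r = (1/2)^2 = 1/4).
r to a half-niece or half-nephew = 1/8 (half-aunt/uncle↔niece/nephew: one path of length 3: r = (1/2)^3 = 1/8).
Summing one r·B term per recipient: 1·0.125·0.532 + 4·0.25·0.273 + 4·0.125·0.0655 = 0.37225.

0.37225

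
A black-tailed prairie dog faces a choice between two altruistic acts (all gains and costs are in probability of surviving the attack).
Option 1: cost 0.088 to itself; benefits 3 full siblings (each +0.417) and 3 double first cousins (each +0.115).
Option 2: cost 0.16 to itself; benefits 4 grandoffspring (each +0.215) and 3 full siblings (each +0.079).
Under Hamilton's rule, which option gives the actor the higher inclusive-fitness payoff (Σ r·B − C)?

Option 1: r to a full sibling = 0.5.
Option 1: r to a double first cousin = 0.25.
Option 1: Σ r·B − C = (3·0.5·0.417 + 3·0.25·0.115) − 0.088 = 0.62375.
Option 2: r to a grandoffspring = 0.25.
Option 2: r to a full sibling = 0.5.
Option 2: Σ r·B − C = (4·0.25·0.215 + 3·0.5·0.079) − 0.16 = 0.1735.
Option 1 has the higher net inclusive-fitness payoff.

Option 1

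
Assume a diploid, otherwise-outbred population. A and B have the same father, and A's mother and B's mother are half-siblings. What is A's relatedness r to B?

0.3125

With two independent routes of shared ancestry, r is the sum of the two contributions.
A and B are related in two ways: half-sibs through their shared father (r = 1/4) and half first cousins through their mothers (r = 1/16).
r = 1/4 + 1/16 = 0.3125.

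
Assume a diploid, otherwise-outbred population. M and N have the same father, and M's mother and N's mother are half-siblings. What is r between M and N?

Independent pedigree routes through distinct common ancestors add.
M and N are related in two ways: half-sibs through their shared father (r = 1/4) and half first cousins through their mothers (r = 1/16).
r = 1/4 + 1/16 = 0.3125.

0.3125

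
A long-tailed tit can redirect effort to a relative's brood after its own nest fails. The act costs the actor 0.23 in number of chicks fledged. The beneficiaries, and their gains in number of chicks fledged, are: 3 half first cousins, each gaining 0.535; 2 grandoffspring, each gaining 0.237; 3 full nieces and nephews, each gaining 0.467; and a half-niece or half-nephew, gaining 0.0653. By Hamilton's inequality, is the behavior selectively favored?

Yes

Hamilton's rule: the trait is favored when the sum of r·B over every recipient exceeds the actor's cost C.
r to a half first cousin = 0.0625 (half first cousins share one grandparent — one path of length 4: r = (1/2)^4 = 1/16).
r to a grandoffspring = 0.25 (two parent–offspring links: r = (1/2)^2 = 1/4).
r to a full niece or nephew = 1/4 (full aunt/uncle↔niece/nephew: two paths of length 3 through the shared grandparent pair: r = 2·(1/2)^3 = 1/4).
r to a half-niece or half-nephew = 0.125 (half-aunt/uncle↔niece/nephew: one path of length 3: r = (1/2)^3 = 1/8).
Summing one r·B term per recipient: 3·0.0625·0.535 + 2·0.25·0.237 + 3·0.25·0.467 + 1·0.125·0.0653 = 0.577225.
0.577225 > 0.23: the indirect benefit exceeds the cost.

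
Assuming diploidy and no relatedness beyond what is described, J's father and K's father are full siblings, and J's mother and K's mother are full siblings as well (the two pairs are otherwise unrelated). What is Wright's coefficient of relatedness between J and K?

Relatedness sums over independent paths through distinct common ancestors.
J and K are related in two ways: first cousins through their fathers (r = 1/8) and first cousins through their mothers (r = 1/8) — i.e. double first cousins.
r = 1/8 + 1/8 = 1/4 = 0.25.

0.25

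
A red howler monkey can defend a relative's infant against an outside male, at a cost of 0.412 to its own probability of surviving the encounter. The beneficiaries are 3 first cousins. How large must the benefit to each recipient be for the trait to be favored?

r to a first cousin = 1/8 (first cousins share one grandparent pair — two paths of length 4: r = 2·(1/2)^4 = 1/8).
Hamilton's rule with n recipients of equal r: n·r·B > C, so B > C/(n·r) = 0.412/(3·0.125) = 1.0987.

1.0987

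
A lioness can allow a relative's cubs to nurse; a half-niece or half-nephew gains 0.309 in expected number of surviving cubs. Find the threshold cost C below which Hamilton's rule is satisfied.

r to a half-niece or half-nephew = 1/8 (half-aunt/uncle↔niece/nephew: one path of length 3: r = (1/2)^3 = 1/8).
Hamilton's rule: n·r·B > C, so the trait is favored while C < n·r·B = 1·0.125·0.309 = 0.038625.

0.038625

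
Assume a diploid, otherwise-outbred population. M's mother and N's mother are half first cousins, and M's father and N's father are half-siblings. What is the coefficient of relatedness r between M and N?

0.078125

Relatedness sums over independent paths through distinct common ancestors.
M and N are related in two ways: half second cousins through their mothers (r = 1/64) and half first cousins through their fathers (r = 1/16).
r = 1/64 + 1/16 = 0.078125.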